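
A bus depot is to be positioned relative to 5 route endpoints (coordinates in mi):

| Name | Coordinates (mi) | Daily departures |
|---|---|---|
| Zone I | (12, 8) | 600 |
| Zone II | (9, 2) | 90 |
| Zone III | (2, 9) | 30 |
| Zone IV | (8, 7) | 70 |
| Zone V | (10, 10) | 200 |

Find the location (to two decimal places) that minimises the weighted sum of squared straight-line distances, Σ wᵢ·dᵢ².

The minimiser of Σwᵢ‖p−pᵢ‖² is the weighted centroid p* = (Σwᵢpᵢ)/(Σwᵢ).
Σwᵢ = 990.
Σwᵢxᵢ = 600·12 + 90·9 + 30·2 + 70·8 + 200·10 = 10630.
Σwᵢyᵢ = 600·8 + 90·2 + 30·9 + 70·7 + 200·10 = 7740.
x* = 10630/990 = 10.74, y* = 7740/990 = 7.82.

(10.74, 7.82)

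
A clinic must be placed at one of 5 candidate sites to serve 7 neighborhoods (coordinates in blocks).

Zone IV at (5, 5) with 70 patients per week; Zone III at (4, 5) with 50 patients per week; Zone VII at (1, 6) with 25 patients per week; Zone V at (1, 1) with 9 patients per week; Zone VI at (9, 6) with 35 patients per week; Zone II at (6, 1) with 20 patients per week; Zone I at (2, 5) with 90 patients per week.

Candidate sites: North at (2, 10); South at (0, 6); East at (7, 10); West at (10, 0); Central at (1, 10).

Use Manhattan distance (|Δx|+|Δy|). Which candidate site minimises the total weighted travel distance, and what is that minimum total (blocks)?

Total weighted distance at each candidate:
  North (2, 10): total = 2220
  South (0, 6): total = 1554
  East (7, 10): total = 2585
  West (10, 0): total = 3230
  Central (1, 10): total = 2451
Minimum is at South with total 1554 blocks.

South, total 1554 blocks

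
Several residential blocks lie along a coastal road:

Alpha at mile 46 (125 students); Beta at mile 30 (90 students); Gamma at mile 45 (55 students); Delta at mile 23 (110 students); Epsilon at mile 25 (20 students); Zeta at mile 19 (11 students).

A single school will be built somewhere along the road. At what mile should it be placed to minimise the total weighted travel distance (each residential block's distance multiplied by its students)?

x = 30

For a sum of weighted absolute distances on a line, the optimum is the weighted median (not the mean). Total weight W = 411; half-weight = 205.5.
Sort by position and accumulate weight:
  mile 19 (Zeta, w=11) → cum 11
  mile 23 (Delta, w=110) → cum 121
  mile 25 (Epsilon, w=20) → cum 141
  mile 30 (Beta, w=90) → cum 231  ≥ 205.5 → median here
  mile 45 (Gamma, w=55) → cum 286
  mile 46 (Alpha, w=125) → cum 411
Optimal location: mile 30.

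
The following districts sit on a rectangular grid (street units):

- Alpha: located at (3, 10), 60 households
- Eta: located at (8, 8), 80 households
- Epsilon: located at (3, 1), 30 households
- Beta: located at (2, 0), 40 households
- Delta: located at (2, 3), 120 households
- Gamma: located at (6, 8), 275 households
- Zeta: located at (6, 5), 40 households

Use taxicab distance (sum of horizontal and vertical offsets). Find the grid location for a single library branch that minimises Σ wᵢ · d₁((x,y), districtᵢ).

(6, 8)

Manhattan distance separates: Σwᵢ(|x−xᵢ|+|y−yᵢ|) = Σwᵢ|x−xᵢ| + Σwᵢ|y−yᵢ|, so x and y are optimised independently as 1-D weighted medians.
Total weight W = 645; half = 322.5.
x-coordinate, sorted with cumulative weight:
  x=2 (Beta, w=40) cum 40
  x=2 (Delta, w=120) cum 160
  x=3 (Alpha, w=60) cum 220
  x=3 (Epsilon, w=30) cum 250
  x=6 (Gamma, w=275) cum 525  ← median
  x=6 (Zeta, w=40) cum 565
  x=8 (Eta, w=80) cum 645
⇒ x* = 6
y-coordinate, sorted with cumulative weight:
  y=0 (Beta, w=40) cum 40
  y=1 (Epsilon, w=30) cum 70
  y=3 (Delta, w=120) cum 190
  y=5 (Zeta, w=40) cum 230
  y=8 (Eta, w=80) cum 310
  y=8 (Gamma, w=275) cum 585  ← median
  y=10 (Alpha, w=60) cum 645
⇒ y* = 8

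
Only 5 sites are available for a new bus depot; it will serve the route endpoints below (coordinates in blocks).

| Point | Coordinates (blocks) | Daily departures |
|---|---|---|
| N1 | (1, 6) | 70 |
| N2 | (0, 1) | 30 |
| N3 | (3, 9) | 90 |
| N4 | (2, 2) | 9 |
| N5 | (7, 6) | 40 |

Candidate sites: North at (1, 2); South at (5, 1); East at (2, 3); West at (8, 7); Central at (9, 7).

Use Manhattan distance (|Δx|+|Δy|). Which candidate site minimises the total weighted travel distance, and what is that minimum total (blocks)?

East, total 1359 blocks

Total weighted distance at each candidate:
  North (1, 2): total = 1559
  South (5, 1): total = 1996
  East (2, 3): total = 1359
  West (8, 7): total = 1789
  Central (9, 7): total = 2028
Minimum is at East with total 1359 blocks.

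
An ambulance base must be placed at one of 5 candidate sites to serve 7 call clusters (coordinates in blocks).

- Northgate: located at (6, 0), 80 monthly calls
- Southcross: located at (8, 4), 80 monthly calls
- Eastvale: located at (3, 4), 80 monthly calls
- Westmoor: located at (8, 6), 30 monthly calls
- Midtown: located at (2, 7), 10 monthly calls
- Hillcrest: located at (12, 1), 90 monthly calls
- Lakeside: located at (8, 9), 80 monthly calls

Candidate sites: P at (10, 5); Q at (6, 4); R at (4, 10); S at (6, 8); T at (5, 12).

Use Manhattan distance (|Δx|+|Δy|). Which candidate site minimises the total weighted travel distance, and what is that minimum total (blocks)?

Total weighted distance at each candidate:
  P (10, 5): total = 2810
  Q (6, 4): total = 2280
  R (4, 10): total = 4540
  S (6, 8): total = 3260
  T (5, 12): total = 5170
Minimum is at Q with total 2280 blocks.

Q, total 2280 blocks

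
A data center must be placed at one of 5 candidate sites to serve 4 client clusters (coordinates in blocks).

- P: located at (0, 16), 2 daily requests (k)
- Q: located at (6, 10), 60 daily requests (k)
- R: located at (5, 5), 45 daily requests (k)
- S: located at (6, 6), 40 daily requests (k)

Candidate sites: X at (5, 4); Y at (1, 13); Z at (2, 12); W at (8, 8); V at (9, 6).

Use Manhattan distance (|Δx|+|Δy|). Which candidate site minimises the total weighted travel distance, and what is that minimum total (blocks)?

Total weighted distance at each candidate:
  X (5, 4): total = 619
  Y (1, 13): total = 1508
  Z (2, 12): total = 1222
  W (8, 8): total = 702
  V (9, 6): total = 803
Minimum is at X with total 619 blocks.

X, total 619 blocks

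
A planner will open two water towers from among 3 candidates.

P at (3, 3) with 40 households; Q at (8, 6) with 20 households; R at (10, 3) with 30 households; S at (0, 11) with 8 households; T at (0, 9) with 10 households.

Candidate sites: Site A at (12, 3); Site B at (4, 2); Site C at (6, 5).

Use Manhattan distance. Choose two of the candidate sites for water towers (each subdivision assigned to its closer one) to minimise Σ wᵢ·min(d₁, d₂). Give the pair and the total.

Evaluate every pair (each demand assigned to the nearer of the two):
  {Site A, Site B}: total = 494
  {Site A, Site C}: total = 516
  {Site B, Site C}: total = 516
Best pair: {Site A, Site B} with total 494.

{Site A, Site B}, total 494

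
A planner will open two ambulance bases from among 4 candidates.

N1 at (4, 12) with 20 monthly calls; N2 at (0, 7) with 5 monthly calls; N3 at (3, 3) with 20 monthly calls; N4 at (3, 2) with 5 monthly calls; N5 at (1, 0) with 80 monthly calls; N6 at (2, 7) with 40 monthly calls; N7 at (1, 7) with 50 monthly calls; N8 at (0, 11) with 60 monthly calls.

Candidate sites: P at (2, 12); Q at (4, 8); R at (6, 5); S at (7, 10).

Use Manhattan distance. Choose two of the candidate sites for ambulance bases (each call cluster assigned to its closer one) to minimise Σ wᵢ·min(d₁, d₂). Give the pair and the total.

Evaluate every pair (each demand assigned to the nearer of the two):
  {P, Q}: total = 1600
  {P, R}: total = 1685
  {Q, R}: total = 1775
  {Q, S}: total = 1880
  {P, S}: total = 2050
  {R, S}: total = 2140
Best pair: {P, Q} with total 1600.

{P, Q}, total 1600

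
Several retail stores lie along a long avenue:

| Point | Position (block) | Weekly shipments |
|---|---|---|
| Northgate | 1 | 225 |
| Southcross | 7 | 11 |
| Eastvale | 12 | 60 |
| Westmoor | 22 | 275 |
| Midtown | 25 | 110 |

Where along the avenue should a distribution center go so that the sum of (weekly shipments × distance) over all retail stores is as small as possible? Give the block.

For a sum of weighted absolute distances on a line, the optimum is the weighted median (not the mean). Total weight W = 681; half-weight = 340.5.
Sort by position and accumulate weight:
  block 1 (Northgate, w=225) → cum 225
  block 7 (Southcross, w=11) → cum 236
  block 12 (Eastvale, w=60) → cum 296
  block 22 (Westmoor, w=275) → cum 571  ≥ 340.5 → median here
  block 25 (Midtown, w=110) → cum 681
Optimal location: block 22.

x = 22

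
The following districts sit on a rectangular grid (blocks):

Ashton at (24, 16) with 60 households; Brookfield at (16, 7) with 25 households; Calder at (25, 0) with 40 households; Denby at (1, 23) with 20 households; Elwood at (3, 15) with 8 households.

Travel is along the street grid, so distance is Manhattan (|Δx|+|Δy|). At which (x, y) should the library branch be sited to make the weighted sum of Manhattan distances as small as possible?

Manhattan distance separates: Σwᵢ(|x−xᵢ|+|y−yᵢ|) = Σwᵢ|x−xᵢ| + Σwᵢ|y−yᵢ|, so x and y are optimised independently as 1-D weighted medians.
Total weight W = 153; half = 76.5.
x-coordinate, sorted with cumulative weight:
  x=1 (Denby, w=20) cum 20
  x=3 (Elwood, w=8) cum 28
  x=16 (Brookfield, w=25) cum 53
  x=24 (Ashton, w=60) cum 113  ← median
  x=25 (Calder, w=40) cum 153
⇒ x* = 24
y-coordinate, sorted with cumulative weight:
  y=0 (Calder, w=40) cum 40
  y=7 (Brookfield, w=25) cum 65
  y=15 (Elwood, w=8) cum 73
  y=16 (Ashton, w=60) cum 133  ← median
  y=23 (Denby, w=20) cum 153
⇒ y* = 16

(24, 16)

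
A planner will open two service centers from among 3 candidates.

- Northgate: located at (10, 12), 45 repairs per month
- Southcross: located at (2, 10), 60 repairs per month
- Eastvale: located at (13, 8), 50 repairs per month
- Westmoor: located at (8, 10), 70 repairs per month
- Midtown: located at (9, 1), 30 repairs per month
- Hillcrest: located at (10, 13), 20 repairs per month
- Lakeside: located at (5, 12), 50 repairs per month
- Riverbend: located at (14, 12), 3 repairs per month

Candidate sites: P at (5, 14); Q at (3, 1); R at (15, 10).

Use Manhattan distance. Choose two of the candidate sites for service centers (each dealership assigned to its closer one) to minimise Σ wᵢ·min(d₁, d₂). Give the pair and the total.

{P, R}, total 2104

Evaluate every pair (each demand assigned to the nearer of the two):
  {P, R}: total = 2104
  {P, Q}: total = 2358
  {Q, R}: total = 2554
Best pair: {P, R} with total 2104.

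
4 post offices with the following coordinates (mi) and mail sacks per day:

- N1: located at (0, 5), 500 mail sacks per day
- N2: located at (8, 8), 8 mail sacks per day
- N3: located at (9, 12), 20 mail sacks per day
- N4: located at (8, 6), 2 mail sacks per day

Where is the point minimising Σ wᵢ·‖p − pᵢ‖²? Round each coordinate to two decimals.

(0.49, 5.31)

The minimiser of Σwᵢ‖p−pᵢ‖² is the weighted centroid p* = (Σwᵢpᵢ)/(Σwᵢ).
Σwᵢ = 530.
Σwᵢxᵢ = 500·0 + 8·8 + 20·9 + 2·8 = 260.
Σwᵢyᵢ = 500·5 + 8·8 + 20·12 + 2·6 = 2816.
x* = 260/530 = 0.49, y* = 2816/530 = 5.31.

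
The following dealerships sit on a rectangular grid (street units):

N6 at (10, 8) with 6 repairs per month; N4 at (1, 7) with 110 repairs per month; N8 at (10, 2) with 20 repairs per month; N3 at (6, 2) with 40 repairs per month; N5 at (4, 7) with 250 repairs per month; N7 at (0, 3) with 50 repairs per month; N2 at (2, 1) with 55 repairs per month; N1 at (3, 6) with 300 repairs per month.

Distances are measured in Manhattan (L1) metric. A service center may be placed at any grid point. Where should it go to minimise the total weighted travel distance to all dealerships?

Manhattan distance separates: Σwᵢ(|x−xᵢ|+|y−yᵢ|) = Σwᵢ|x−xᵢ| + Σwᵢ|y−yᵢ|, so x and y are optimised independently as 1-D weighted medians.
Total weight W = 831; half = 415.5.
x-coordinate, sorted with cumulative weight:
  x=0 (N7, w=50) cum 50
  x=1 (N4, w=110) cum 160
  x=2 (N2, w=55) cum 215
  x=3 (N1, w=300) cum 515  ← median
  x=4 (N5, w=250) cum 765
  x=6 (N3, w=40) cum 805
  x=10 (N6, w=6) cum 811
  x=10 (N8, w=20) cum 831
⇒ x* = 3
y-coordinate, sorted with cumulative weight:
  y=1 (N2, w=55) cum 55
  y=2 (N8, w=20) cum 75
  y=2 (N3, w=40) cum 115
  y=3 (N7, w=50) cum 165
  y=6 (N1, w=300) cum 465  ← median
  y=7 (N4, w=110) cum 575
  y=7 (N5, w=250) cum 825
  y=8 (N6, w=6) cum 831
⇒ y* = 6

(3, 6)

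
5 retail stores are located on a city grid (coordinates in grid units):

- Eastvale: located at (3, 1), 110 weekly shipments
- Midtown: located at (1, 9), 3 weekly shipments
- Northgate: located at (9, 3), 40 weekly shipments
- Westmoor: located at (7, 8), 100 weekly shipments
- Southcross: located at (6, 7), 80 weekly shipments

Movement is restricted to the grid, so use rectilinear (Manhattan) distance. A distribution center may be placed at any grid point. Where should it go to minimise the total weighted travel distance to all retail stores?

Manhattan distance separates: Σwᵢ(|x−xᵢ|+|y−yᵢ|) = Σwᵢ|x−xᵢ| + Σwᵢ|y−yᵢ|, so x and y are optimised independently as 1-D weighted medians.
Total weight W = 333; half = 166.5.
x-coordinate, sorted with cumulative weight:
  x=1 (Midtown, w=3) cum 3
  x=3 (Eastvale, w=110) cum 113
  x=6 (Southcross, w=80) cum 193  ← median
  x=7 (Westmoor, w=100) cum 293
  x=9 (Northgate, w=40) cum 333
⇒ x* = 6
y-coordinate, sorted with cumulative weight:
  y=1 (Eastvale, w=110) cum 110
  y=3 (Northgate, w=40) cum 150
  y=7 (Southcross, w=80) cum 230  ← median
  y=8 (Westmoor, w=100) cum 330
  y=9 (Midtown, w=3) cum 333
⇒ y* = 7

(6, 7)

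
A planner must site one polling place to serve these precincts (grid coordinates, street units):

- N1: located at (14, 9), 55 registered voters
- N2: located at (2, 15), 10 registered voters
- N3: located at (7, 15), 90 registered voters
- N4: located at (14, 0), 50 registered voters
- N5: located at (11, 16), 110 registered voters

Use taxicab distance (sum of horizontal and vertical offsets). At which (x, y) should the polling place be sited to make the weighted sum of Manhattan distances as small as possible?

(11, 15)

Manhattan distance separates: Σwᵢ(|x−xᵢ|+|y−yᵢ|) = Σwᵢ|x−xᵢ| + Σwᵢ|y−yᵢ|, so x and y are optimised independently as 1-D weighted medians.
Total weight W = 315; half = 157.5.
x-coordinate, sorted with cumulative weight:
  x=2 (N2, w=10) cum 10
  x=7 (N3, w=90) cum 100
  x=11 (N5, w=110) cum 210  ← median
  x=14 (N1, w=55) cum 265
  x=14 (N4, w=50) cum 315
⇒ x* = 11
y-coordinate, sorted with cumulative weight:
  y=0 (N4, w=50) cum 50
  y=9 (N1, w=55) cum 105
  y=15 (N2, w=10) cum 115
  y=15 (N3, w=90) cum 205  ← median
  y=16 (N5, w=110) cum 315
⇒ y* = 15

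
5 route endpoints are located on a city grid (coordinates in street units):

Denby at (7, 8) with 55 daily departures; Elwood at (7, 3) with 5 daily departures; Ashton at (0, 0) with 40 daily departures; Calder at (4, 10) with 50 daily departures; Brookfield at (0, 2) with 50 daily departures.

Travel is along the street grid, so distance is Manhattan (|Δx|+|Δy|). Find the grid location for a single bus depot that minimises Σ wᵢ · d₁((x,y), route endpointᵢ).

Manhattan distance separates: Σwᵢ(|x−xᵢ|+|y−yᵢ|) = Σwᵢ|x−xᵢ| + Σwᵢ|y−yᵢ|, so x and y are optimised independently as 1-D weighted medians.
Total weight W = 200; half = 100.
x-coordinate, sorted with cumulative weight:
  x=0 (Ashton, w=40) cum 40
  x=0 (Brookfield, w=50) cum 90
  x=4 (Calder, w=50) cum 140  ← median
  x=7 (Denby, w=55) cum 195
  x=7 (Elwood, w=5) cum 200
⇒ x* = 4
y-coordinate, sorted with cumulative weight:
  y=0 (Ashton, w=40) cum 40
  y=2 (Brookfield, w=50) cum 90
  y=3 (Elwood, w=5) cum 95
  y=8 (Denby, w=55) cum 150  ← median
  y=10 (Calder, w=50) cum 200
⇒ y* = 8

(4, 8)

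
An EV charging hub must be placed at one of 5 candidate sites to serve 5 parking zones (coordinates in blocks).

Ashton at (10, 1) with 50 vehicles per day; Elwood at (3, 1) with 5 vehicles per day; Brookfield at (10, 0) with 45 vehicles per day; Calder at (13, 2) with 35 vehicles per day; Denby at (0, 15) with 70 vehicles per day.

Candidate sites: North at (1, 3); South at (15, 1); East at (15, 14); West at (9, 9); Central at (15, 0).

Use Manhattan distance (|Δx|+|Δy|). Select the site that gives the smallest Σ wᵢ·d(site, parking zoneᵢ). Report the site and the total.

Total weighted distance at each candidate:
  North (1, 3): total = 2475
  South (15, 1): total = 2715
  East (15, 14): total = 3490
  West (9, 9): total = 2405
  Central (15, 0): total = 2830
Minimum is at West with total 2405 blocks.

West, total 2405 blocks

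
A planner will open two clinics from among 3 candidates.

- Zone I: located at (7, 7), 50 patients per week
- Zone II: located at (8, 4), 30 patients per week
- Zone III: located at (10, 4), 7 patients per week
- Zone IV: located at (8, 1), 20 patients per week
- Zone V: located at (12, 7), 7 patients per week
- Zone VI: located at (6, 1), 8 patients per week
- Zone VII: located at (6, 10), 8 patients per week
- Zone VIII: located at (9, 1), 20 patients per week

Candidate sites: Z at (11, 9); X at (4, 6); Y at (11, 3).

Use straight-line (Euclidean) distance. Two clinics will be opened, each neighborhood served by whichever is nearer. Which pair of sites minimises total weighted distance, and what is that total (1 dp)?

{X, Y}, total 499.3

Evaluate every pair (each demand assigned to the nearer of the two):
  {X, Y}: total = 499.3
  {Z, Y}: total = 556.6
  {Z, X}: total = 692.0
Best pair: {X, Y} with total 499.3.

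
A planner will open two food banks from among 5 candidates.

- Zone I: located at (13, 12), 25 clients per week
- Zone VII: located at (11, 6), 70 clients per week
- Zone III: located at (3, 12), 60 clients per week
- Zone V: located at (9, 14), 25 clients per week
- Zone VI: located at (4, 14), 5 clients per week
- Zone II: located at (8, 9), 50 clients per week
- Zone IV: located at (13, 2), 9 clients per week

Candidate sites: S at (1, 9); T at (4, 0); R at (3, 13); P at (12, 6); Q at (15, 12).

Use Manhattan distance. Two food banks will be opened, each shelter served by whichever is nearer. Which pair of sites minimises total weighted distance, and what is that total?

{R, P}, total 885

Evaluate every pair (each demand assigned to the nearer of the two):
  {R, P}: total = 885
  {S, P}: total = 1255
  {P, Q}: total = 1500
  {R, Q}: total = 1553
  {S, Q}: total = 1748
  {T, P}: total = 1765
  {S, R}: total = 1951
  {T, R}: total = 1979
  {T, Q}: total = 2334
  {S, T}: total = 2399
Best pair: {R, P} with total 885.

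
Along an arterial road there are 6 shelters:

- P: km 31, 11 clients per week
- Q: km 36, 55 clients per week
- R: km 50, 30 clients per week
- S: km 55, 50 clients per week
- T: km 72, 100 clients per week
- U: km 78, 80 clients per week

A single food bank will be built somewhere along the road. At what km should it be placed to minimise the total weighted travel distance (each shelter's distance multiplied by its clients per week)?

For a sum of weighted absolute distances on a line, the optimum is the weighted median (not the mean). Total weight W = 326; half-weight = 163.
Sort by position and accumulate weight:
  km 31 (P, w=11) → cum 11
  km 36 (Q, w=55) → cum 66
  km 50 (R, w=30) → cum 96
  km 55 (S, w=50) → cum 146
  km 72 (T, w=100) → cum 246  ≥ 163 → median here
  km 78 (U, w=80) → cum 326
Optimal location: km 72.

x = 72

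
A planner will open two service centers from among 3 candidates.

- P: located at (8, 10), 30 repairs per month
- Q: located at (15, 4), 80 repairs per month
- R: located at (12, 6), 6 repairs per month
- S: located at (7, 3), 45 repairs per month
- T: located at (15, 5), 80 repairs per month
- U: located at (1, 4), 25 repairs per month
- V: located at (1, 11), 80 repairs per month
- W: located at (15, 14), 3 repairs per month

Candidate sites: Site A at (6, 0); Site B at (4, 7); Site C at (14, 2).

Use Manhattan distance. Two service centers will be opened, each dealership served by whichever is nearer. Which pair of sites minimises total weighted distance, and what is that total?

{Site B, Site C}, total 1870

Evaluate every pair (each demand assigned to the nearer of the two):
  {Site B, Site C}: total = 1870
  {Site A, Site C}: total = 2680
  {Site A, Site B}: total = 3288
Best pair: {Site B, Site C} with total 1870.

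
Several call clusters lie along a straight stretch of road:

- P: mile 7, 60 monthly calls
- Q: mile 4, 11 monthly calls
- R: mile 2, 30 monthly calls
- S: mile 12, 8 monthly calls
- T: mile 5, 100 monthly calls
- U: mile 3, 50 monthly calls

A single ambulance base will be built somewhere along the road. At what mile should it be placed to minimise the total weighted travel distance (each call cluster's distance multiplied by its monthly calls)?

x = 5

For a sum of weighted absolute distances on a line, the optimum is the weighted median (not the mean). Total weight W = 259; half-weight = 129.5.
Sort by position and accumulate weight:
  mile 2 (R, w=30) → cum 30
  mile 3 (U, w=50) → cum 80
  mile 4 (Q, w=11) → cum 91
  mile 5 (T, w=100) → cum 191  ≥ 129.5 → median here
  mile 7 (P, w=60) → cum 251
  mile 12 (S, w=8) → cum 259
Optimal location: mile 5.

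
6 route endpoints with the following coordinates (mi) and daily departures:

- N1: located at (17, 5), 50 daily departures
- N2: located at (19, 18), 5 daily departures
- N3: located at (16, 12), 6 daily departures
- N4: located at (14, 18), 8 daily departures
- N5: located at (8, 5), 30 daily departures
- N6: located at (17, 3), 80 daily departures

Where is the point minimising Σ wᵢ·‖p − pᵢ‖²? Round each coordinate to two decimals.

The minimiser of Σwᵢ‖p−pᵢ‖² is the weighted centroid p* = (Σwᵢpᵢ)/(Σwᵢ).
Σwᵢ = 179.
Σwᵢxᵢ = 50·17 + 5·19 + 6·16 + 8·14 + 30·8 + 80·17 = 2753.
Σwᵢyᵢ = 50·5 + 5·18 + 6·12 + 8·18 + 30·5 + 80·3 = 946.
x* = 2753/179 = 15.38, y* = 946/179 = 5.28.

(15.38, 5.28)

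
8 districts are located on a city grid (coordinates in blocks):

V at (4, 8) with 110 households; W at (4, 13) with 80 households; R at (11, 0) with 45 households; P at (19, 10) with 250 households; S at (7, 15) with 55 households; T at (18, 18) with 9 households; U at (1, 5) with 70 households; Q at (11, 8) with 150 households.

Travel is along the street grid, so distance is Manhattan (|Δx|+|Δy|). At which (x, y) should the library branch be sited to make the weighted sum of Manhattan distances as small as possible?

Manhattan distance separates: Σwᵢ(|x−xᵢ|+|y−yᵢ|) = Σwᵢ|x−xᵢ| + Σwᵢ|y−yᵢ|, so x and y are optimised independently as 1-D weighted medians.
Total weight W = 769; half = 384.5.
x-coordinate, sorted with cumulative weight:
  x=1 (U, w=70) cum 70
  x=4 (V, w=110) cum 180
  x=4 (W, w=80) cum 260
  x=7 (S, w=55) cum 315
  x=11 (R, w=45) cum 360
  x=11 (Q, w=150) cum 510  ← median
  x=18 (T, w=9) cum 519
  x=19 (P, w=250) cum 769
⇒ x* = 11
y-coordinate, sorted with cumulative weight:
  y=0 (R, w=45) cum 45
  y=5 (U, w=70) cum 115
  y=8 (V, w=110) cum 225
  y=8 (Q, w=150) cum 375
  y=10 (P, w=250) cum 625  ← median
  y=13 (W, w=80) cum 705
  y=15 (S, w=55) cum 760
  y=18 (T, w=9) cum 769
⇒ y* = 10

(11, 10)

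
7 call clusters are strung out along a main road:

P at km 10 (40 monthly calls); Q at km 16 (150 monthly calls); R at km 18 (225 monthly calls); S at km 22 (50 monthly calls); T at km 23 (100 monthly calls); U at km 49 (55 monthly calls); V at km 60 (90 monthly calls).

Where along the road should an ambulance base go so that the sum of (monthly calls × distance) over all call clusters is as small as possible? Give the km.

x = 18

For a sum of weighted absolute distances on a line, the optimum is the weighted median (not the mean). Total weight W = 710; half-weight = 355.
Sort by position and accumulate weight:
  km 10 (P, w=40) → cum 40
  km 16 (Q, w=150) → cum 190
  km 18 (R, w=225) → cum 415  ≥ 355 → median here
  km 22 (S, w=50) → cum 465
  km 23 (T, w=100) → cum 565
  km 49 (U, w=55) → cum 620
  km 60 (V, w=90) → cum 710
Optimal location: km 18.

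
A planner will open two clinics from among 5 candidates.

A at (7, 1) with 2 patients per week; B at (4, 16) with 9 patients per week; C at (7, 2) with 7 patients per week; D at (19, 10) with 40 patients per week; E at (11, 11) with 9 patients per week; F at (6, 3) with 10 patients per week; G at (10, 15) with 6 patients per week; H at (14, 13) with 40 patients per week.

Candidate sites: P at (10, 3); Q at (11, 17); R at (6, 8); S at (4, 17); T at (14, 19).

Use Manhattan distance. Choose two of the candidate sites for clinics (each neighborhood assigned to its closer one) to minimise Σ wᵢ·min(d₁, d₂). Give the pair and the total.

Evaluate every pair (each demand assigned to the nearer of the two):
  {P, Q}: total = 1102
  {P, T}: total = 1124
  {R, T}: total = 1125
  {Q, R}: total = 1139
  {S, T}: total = 1280
  {Q, S}: total = 1285
  {Q, T}: total = 1307
  {R, S}: total = 1364
  {P, S}: total = 1416
  {P, R}: total = 1426
Best pair: {P, Q} with total 1102.

{P, Q}, total 1102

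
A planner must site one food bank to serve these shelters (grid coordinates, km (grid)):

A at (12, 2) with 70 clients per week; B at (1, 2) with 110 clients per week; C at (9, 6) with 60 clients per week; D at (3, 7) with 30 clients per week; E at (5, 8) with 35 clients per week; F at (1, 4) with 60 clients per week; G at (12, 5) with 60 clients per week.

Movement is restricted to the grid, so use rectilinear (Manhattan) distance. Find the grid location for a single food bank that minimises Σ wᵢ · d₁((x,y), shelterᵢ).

(5, 4)

Manhattan distance separates: Σwᵢ(|x−xᵢ|+|y−yᵢ|) = Σwᵢ|x−xᵢ| + Σwᵢ|y−yᵢ|, so x and y are optimised independently as 1-D weighted medians.
Total weight W = 425; half = 212.5.
x-coordinate, sorted with cumulative weight:
  x=1 (B, w=110) cum 110
  x=1 (F, w=60) cum 170
  x=3 (D, w=30) cum 200
  x=5 (E, w=35) cum 235  ← median
  x=9 (C, w=60) cum 295
  x=12 (A, w=70) cum 365
  x=12 (G, w=60) cum 425
⇒ x* = 5
y-coordinate, sorted with cumulative weight:
  y=2 (A, w=70) cum 70
  y=2 (B, w=110) cum 180
  y=4 (F, w=60) cum 240  ← median
  y=5 (G, w=60) cum 300
  y=6 (C, w=60) cum 360
  y=7 (D, w=30) cum 390
  y=8 (E, w=35) cum 425
⇒ y* = 4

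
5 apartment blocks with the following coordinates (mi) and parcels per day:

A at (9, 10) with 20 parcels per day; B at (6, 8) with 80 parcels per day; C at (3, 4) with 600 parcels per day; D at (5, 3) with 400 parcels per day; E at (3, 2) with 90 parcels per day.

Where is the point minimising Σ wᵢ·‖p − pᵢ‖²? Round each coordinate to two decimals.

(3.97, 3.88)

The minimiser of Σwᵢ‖p−pᵢ‖² is the weighted centroid p* = (Σwᵢpᵢ)/(Σwᵢ).
Σwᵢ = 1190.
Σwᵢxᵢ = 20·9 + 80·6 + 600·3 + 400·5 + 90·3 = 4730.
Σwᵢyᵢ = 20·10 + 80·8 + 600·4 + 400·3 + 90·2 = 4620.
x* = 4730/1190 = 3.97, y* = 4620/1190 = 3.88.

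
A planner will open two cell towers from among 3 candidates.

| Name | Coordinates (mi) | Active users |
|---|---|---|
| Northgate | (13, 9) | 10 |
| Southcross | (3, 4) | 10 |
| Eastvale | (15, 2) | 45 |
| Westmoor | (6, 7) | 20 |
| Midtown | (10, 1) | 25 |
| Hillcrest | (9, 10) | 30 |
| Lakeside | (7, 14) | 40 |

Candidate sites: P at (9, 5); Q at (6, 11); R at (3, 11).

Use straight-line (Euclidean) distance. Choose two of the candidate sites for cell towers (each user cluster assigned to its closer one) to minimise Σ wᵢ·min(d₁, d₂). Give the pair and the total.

Evaluate every pair (each demand assigned to the nearer of the two):
  {P, Q}: total = 815.8
  {P, R}: total = 944.5
  {Q, R}: total = 1286.2
Best pair: {P, Q} with total 815.8.

{P, Q}, total 815.8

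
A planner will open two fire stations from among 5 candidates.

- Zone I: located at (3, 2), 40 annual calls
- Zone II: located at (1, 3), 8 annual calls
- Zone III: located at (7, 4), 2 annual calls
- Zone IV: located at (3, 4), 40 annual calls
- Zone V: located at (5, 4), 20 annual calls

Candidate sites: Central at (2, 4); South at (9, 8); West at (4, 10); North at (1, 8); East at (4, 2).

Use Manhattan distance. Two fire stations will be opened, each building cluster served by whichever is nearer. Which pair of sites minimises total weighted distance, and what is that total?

{Central, East}, total 166

Evaluate every pair (each demand assigned to the nearer of the two):
  {Central, East}: total = 166
  {Central, South}: total = 246
  {Central, West}: total = 246
  {Central, North}: total = 246
  {South, East}: total = 262
  {West, East}: total = 262
  {North, East}: total = 262
  {West, North}: total = 758
  {South, North}: total = 772
  {South, West}: total = 872
Best pair: {Central, East} with total 166.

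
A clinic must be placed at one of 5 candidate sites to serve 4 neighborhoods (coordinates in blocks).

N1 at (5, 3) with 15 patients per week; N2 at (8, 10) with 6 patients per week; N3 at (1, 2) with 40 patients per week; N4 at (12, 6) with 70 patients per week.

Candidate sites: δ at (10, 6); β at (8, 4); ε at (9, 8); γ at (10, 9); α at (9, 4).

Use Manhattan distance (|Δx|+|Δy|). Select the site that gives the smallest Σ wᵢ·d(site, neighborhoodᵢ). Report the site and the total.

δ, total 816 blocks

Total weighted distance at each candidate:
  δ (10, 6): total = 816
  β (8, 4): total = 876
  ε (9, 8): total = 1063
  γ (10, 9): total = 1173
  α (9, 4): total = 867
Minimum is at δ with total 816 blocks.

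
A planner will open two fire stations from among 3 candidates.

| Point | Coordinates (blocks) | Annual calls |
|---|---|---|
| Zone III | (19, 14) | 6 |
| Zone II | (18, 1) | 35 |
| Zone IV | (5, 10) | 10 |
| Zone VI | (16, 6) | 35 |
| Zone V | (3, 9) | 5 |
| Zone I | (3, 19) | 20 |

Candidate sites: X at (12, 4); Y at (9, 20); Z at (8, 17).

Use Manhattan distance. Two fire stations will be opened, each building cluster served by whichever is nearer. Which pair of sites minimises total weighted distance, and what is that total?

{X, Z}, total 914

Evaluate every pair (each demand assigned to the nearer of the two):
  {X, Z}: total = 914
  {X, Y}: total = 961
  {Y, Z}: total = 1964
Best pair: {X, Z} with total 914.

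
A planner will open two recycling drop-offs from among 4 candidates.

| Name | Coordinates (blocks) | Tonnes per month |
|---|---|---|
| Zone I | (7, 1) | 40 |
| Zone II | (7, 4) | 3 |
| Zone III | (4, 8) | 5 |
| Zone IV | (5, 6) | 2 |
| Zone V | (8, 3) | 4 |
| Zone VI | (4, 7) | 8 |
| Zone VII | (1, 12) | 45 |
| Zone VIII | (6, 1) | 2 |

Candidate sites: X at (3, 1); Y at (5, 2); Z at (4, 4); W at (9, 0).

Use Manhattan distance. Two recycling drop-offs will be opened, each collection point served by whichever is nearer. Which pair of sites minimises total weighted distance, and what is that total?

{Y, Z}, total 694

Evaluate every pair (each demand assigned to the nearer of the two):
  {Y, Z}: total = 694
  {Z, W}: total = 698
  {X, Z}: total = 740
  {X, Y}: total = 828
  {X, W}: total = 855
  {Y, W}: total = 873
Best pair: {Y, Z} with total 694.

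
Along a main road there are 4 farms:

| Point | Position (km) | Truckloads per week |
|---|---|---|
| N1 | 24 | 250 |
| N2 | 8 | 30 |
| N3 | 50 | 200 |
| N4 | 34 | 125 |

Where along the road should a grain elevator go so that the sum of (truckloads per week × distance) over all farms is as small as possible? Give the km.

x = 34

For a sum of weighted absolute distances on a line, the optimum is the weighted median (not the mean). Total weight W = 605; half-weight = 302.5.
Sort by position and accumulate weight:
  km 8 (N2, w=30) → cum 30
  km 24 (N1, w=250) → cum 280
  km 34 (N4, w=125) → cum 405  ≥ 302.5 → median here
  km 50 (N3, w=200) → cum 605
Optimal location: km 34.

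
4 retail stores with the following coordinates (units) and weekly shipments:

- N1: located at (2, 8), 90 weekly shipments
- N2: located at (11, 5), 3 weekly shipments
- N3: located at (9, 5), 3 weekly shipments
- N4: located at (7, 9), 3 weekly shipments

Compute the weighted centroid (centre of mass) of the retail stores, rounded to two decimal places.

(2.64, 7.85)

The minimiser of Σwᵢ‖p−pᵢ‖² is the weighted centroid p* = (Σwᵢpᵢ)/(Σwᵢ).
Σwᵢ = 99.
Σwᵢxᵢ = 90·2 + 3·11 + 3·9 + 3·7 = 261.
Σwᵢyᵢ = 90·8 + 3·5 + 3·5 + 3·9 = 777.
x* = 261/99 = 2.64, y* = 777/99 = 7.85.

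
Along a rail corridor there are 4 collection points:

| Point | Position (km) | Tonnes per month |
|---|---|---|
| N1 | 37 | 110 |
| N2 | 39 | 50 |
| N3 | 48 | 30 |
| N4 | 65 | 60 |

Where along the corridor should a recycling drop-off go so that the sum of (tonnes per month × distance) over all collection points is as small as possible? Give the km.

x = 39

For a sum of weighted absolute distances on a line, the optimum is the weighted median (not the mean). Total weight W = 250; half-weight = 125.
Sort by position and accumulate weight:
  km 37 (N1, w=110) → cum 110
  km 39 (N2, w=50) → cum 160  ≥ 125 → median here
  km 48 (N3, w=30) → cum 190
  km 65 (N4, w=60) → cum 250
Optimal location: km 39.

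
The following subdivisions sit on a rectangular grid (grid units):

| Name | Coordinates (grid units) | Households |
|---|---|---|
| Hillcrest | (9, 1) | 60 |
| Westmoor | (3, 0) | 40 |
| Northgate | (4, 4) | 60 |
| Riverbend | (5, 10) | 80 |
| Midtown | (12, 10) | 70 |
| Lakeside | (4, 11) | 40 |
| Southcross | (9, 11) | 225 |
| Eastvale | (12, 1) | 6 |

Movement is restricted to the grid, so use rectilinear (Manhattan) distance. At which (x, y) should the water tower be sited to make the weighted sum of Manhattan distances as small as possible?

Manhattan distance separates: Σwᵢ(|x−xᵢ|+|y−yᵢ|) = Σwᵢ|x−xᵢ| + Σwᵢ|y−yᵢ|, so x and y are optimised independently as 1-D weighted medians.
Total weight W = 581; half = 290.5.
x-coordinate, sorted with cumulative weight:
  x=3 (Westmoor, w=40) cum 40
  x=4 (Northgate, w=60) cum 100
  x=4 (Lakeside, w=40) cum 140
  x=5 (Riverbend, w=80) cum 220
  x=9 (Hillcrest, w=60) cum 280
  x=9 (Southcross, w=225) cum 505  ← median
  x=12 (Midtown, w=70) cum 575
  x=12 (Eastvale, w=6) cum 581
⇒ x* = 9
y-coordinate, sorted with cumulative weight:
  y=0 (Westmoor, w=40) cum 40
  y=1 (Hillcrest, w=60) cum 100
  y=1 (Eastvale, w=6) cum 106
  y=4 (Northgate, w=60) cum 166
  y=10 (Riverbend, w=80) cum 246
  y=10 (Midtown, w=70) cum 316  ← median
  y=11 (Lakeside, w=40) cum 356
  y=11 (Southcross, w=225) cum 581
⇒ y* = 10

(9, 10)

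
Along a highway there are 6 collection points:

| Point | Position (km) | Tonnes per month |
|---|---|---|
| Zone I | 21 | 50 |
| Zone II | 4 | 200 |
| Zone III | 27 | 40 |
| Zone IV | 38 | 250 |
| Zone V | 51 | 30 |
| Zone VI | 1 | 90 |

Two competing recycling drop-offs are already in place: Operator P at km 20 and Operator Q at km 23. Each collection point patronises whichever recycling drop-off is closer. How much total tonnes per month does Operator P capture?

The indifferent point is the midpoint (20+23)/2 = 21.5; collection points left of it (closer to Operator P at 20) go to Operator P, those right go to Operator Q.
  Zone VI at 1 (w=90) → Operator P
  Zone II at 4 (w=200) → Operator P
  Zone I at 21 (w=50) → Operator P
  Zone III at 27 (w=40) → Operator Q
  Zone IV at 38 (w=250) → Operator Q
  Zone V at 51 (w=30) → Operator Q
Operator P captures 340; Operator Q captures 320.

340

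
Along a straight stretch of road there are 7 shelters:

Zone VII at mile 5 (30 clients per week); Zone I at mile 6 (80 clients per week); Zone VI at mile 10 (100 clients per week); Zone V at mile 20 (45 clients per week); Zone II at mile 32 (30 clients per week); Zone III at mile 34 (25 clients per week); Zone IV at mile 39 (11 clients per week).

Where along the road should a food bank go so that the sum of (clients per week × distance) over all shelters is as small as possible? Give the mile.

x = 10

For a sum of weighted absolute distances on a line, the optimum is the weighted median (not the mean). Total weight W = 321; half-weight = 160.5.
Sort by position and accumulate weight:
  mile 5 (Zone VII, w=30) → cum 30
  mile 6 (Zone I, w=80) → cum 110
  mile 10 (Zone VI, w=100) → cum 210  ≥ 160.5 → median here
  mile 20 (Zone V, w=45) → cum 255
  mile 32 (Zone II, w=30) → cum 285
  mile 34 (Zone III, w=25) → cum 310
  mile 39 (Zone IV, w=11) → cum 321
Optimal location: mile 10.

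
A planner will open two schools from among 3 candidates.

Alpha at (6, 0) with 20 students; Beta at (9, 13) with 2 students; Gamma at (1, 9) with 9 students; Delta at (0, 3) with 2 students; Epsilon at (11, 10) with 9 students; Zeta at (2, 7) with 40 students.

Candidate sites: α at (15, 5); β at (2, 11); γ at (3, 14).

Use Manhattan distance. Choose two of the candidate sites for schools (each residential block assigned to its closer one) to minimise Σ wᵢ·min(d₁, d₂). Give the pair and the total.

{α, β}, total 586

Evaluate every pair (each demand assigned to the nearer of the two):
  {α, β}: total = 586
  {β, γ}: total = 611
  {α, γ}: total = 786
Best pair: {α, β} with total 586.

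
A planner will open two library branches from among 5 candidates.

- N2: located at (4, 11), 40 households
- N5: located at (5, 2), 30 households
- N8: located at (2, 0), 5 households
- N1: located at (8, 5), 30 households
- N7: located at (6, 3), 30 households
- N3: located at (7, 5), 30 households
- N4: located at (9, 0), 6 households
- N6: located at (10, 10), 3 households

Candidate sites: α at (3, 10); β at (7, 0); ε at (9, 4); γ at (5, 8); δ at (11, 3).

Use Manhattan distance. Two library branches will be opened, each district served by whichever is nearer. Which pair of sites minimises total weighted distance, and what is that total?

Evaluate every pair (each demand assigned to the nearer of the two):
  {α, ε}: total = 630
  {α, β}: total = 708
  {ε, γ}: total = 710
  {β, γ}: total = 788
  {α, δ}: total = 876
  {γ, δ}: total = 896
  {α, γ}: total = 918
  {β, ε}: total = 928
  {ε, δ}: total = 1030
  {β, δ}: total = 1161
Best pair: {α, ε} with total 630.

{α, ε}, total 630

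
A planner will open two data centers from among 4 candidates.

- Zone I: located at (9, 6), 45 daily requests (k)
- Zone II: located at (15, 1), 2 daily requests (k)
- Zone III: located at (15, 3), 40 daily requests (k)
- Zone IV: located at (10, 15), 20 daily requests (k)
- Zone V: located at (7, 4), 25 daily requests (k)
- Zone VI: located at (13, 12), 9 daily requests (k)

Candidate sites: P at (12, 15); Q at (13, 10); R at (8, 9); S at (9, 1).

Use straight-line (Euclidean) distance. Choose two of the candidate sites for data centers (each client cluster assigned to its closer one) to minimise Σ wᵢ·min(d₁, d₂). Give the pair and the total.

{P, S}, total 648.6

Evaluate every pair (each demand assigned to the nearer of the two):
  {P, S}: total = 648.6
  {R, S}: total = 676.4
  {Q, R}: total = 714.0
  {Q, S}: total = 714.7
  {P, R}: total = 728.3
  {P, Q}: total = 834.3
Best pair: {P, S} with total 648.6.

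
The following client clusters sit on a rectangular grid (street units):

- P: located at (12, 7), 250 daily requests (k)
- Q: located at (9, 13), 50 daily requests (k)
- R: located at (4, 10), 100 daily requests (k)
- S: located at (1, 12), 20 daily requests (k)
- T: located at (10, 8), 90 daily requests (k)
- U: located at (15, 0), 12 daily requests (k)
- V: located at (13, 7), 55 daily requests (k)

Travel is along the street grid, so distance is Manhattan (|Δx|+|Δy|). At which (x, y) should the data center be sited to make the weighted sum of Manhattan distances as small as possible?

Manhattan distance separates: Σwᵢ(|x−xᵢ|+|y−yᵢ|) = Σwᵢ|x−xᵢ| + Σwᵢ|y−yᵢ|, so x and y are optimised independently as 1-D weighted medians.
Total weight W = 577; half = 288.5.
x-coordinate, sorted with cumulative weight:
  x=1 (S, w=20) cum 20
  x=4 (R, w=100) cum 120
  x=9 (Q, w=50) cum 170
  x=10 (T, w=90) cum 260
  x=12 (P, w=250) cum 510  ← median
  x=13 (V, w=55) cum 565
  x=15 (U, w=12) cum 577
⇒ x* = 12
y-coordinate, sorted with cumulative weight:
  y=0 (U, w=12) cum 12
  y=7 (P, w=250) cum 262
  y=7 (V, w=55) cum 317  ← median
  y=8 (T, w=90) cum 407
  y=10 (R, w=100) cum 507
  y=12 (S, w=20) cum 527
  y=13 (Q, w=50) cum 577
⇒ y* = 7

(12, 7)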